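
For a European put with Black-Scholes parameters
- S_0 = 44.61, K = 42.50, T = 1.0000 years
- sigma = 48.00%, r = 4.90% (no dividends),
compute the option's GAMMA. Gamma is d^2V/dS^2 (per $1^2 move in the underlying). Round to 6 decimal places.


Answer: Gamma = 0.016889

Derivation:
d1 = 0.4430291109; d2 = -0.0369708891
phi(d1) = 0.3616508882; exp(-qT) = 1.0000000000; exp(-rT) = 0.9521811297
Gamma = exp(-qT) * phi(d1) / (S * sigma * sqrt(T)) = 1.0000000000 * 0.3616508882 / (44.6100 * 0.4800 * 1.0000000000) = 0.016889


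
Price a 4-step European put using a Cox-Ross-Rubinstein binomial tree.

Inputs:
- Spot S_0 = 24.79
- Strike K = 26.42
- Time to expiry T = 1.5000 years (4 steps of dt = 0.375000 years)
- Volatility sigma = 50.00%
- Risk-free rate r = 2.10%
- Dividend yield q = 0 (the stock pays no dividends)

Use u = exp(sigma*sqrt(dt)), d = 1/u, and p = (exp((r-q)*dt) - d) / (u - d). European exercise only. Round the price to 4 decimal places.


dt = T/N = 0.375000
u = exp(sigma*sqrt(dt)) = 1.358235; d = 1/u = 0.736250
p = (exp((r-q)*dt) - d) / (u - d) = 0.436757
Discount per step: exp(-r*dt) = 0.992156
Stock lattice S(k, i) with i counting down-moves:
  k=0: S(0,0) = 24.7900
  k=1: S(1,0) = 33.6707; S(1,1) = 18.2516
  k=2: S(2,0) = 45.7327; S(2,1) = 24.7900; S(2,2) = 13.4377
  k=3: S(3,0) = 62.1157; S(3,1) = 33.6707; S(3,2) = 18.2516; S(3,3) = 9.8935
  k=4: S(4,0) = 84.3677; S(4,1) = 45.7327; S(4,2) = 24.7900; S(4,3) = 13.4377; S(4,4) = 7.2841
Terminal payoffs V(N, i) = max(K - S_T, 0):
  V(4,0) = 0.000000; V(4,1) = 0.000000; V(4,2) = 1.630000; V(4,3) = 12.982250; V(4,4) = 19.135888
Backward induction: V(k, i) = exp(-r*dt) * [p * V(k+1, i) + (1-p) * V(k+1, i+1)].
  V(3,0) = exp(-r*dt) * [p*0.000000 + (1-p)*0.000000] = 0.000000
  V(3,1) = exp(-r*dt) * [p*0.000000 + (1-p)*1.630000] = 0.910885
  V(3,2) = exp(-r*dt) * [p*1.630000 + (1-p)*12.982250] = 7.961134
  V(3,3) = exp(-r*dt) * [p*12.982250 + (1-p)*19.135888] = 16.319223
  V(2,0) = exp(-r*dt) * [p*0.000000 + (1-p)*0.910885] = 0.509025
  V(2,1) = exp(-r*dt) * [p*0.910885 + (1-p)*7.961134] = 4.843595
  V(2,2) = exp(-r*dt) * [p*7.961134 + (1-p)*16.319223] = 12.569395
  V(1,0) = exp(-r*dt) * [p*0.509025 + (1-p)*4.843595] = 2.927298
  V(1,1) = exp(-r*dt) * [p*4.843595 + (1-p)*12.569395] = 9.122971
  V(0,0) = exp(-r*dt) * [p*2.927298 + (1-p)*9.122971] = 6.366632

Answer: Price = V(0,0) = 6.3666


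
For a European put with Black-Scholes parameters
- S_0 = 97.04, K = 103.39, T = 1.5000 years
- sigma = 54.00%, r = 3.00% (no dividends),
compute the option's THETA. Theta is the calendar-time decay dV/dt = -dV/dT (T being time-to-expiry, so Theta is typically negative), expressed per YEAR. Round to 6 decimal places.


Answer: Theta = -6.254129

Derivation:
d1 = 0.3028824595; d2 = -0.3584797710
phi(d1) = 0.3810565745; exp(-qT) = 1.0000000000; exp(-rT) = 0.9559974818
Theta = -S*exp(-qT)*phi(d1)*sigma/(2*sqrt(T)) + r*K*exp(-rT)*N(-d2) - q*S*exp(-qT)*N(-d1)
N(-d1) = 0.3809897196; N(-d2) = 0.6400078481; sqrt(T) = 1.2247448714
Term 1 = -97.0400 * 1.0000000000 * 0.3810565745 * 0.5400 / (2 * 1.2247448714) = -8.1518913288
Term 2 = 0.0300 * 103.3900 * 0.9559974818 * 0.6400078481 = 1.8977624005
Term 3 = 0 (no dividend yield, q = 0)
Theta = -8.1518913288 + (1.8977624005) + (0.0000000000) = -6.254129


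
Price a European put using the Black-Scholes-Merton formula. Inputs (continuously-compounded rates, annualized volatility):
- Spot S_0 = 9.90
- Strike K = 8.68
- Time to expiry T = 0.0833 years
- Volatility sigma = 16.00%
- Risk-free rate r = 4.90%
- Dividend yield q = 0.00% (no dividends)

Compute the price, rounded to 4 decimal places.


Answer: Price = 0.0002

Derivation:
d1 = (ln(S/K) + (r - q + 0.5*sigma^2) * T) / (sigma * sqrt(T)) = 2.95939303
d2 = d1 - sigma * sqrt(T) = 2.91321424
exp(-rT) = 0.99592662; exp(-qT) = 1.00000000
P = K * exp(-rT) * N(-d2) - S_0 * exp(-qT) * N(-d1)
N(-d1) = 0.00154123; N(-d2) = 0.00178865
P = 8.6800 * 0.99592662 * 0.00178865 - 9.9000 * 1.00000000 * 0.00154123 = 0.0002


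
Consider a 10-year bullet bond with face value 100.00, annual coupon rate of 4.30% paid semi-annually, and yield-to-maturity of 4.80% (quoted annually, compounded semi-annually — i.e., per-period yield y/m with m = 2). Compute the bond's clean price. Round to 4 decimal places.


Answer: Price = 96.0656

Derivation:
Coupon per period c = face * coupon_rate / m = 2.150000
Periods per year m = 2; per-period yield y/m = 0.024000
Number of cashflows N = 20
Cashflows (t years, CF_t, discount factor 1/(1+y/m)^(m*t), PV):
  t = 0.5000: CF_t = 2.150000, DF = 0.976562, PV = 2.099609
  t = 1.0000: CF_t = 2.150000, DF = 0.953674, PV = 2.050400
  t = 1.5000: CF_t = 2.150000, DF = 0.931323, PV = 2.002344
  t = 2.0000: CF_t = 2.150000, DF = 0.909495, PV = 1.955414
  t = 2.5000: CF_t = 2.150000, DF = 0.888178, PV = 1.909584
  t = 3.0000: CF_t = 2.150000, DF = 0.867362, PV = 1.864828
  t = 3.5000: CF_t = 2.150000, DF = 0.847033, PV = 1.821121
  t = 4.0000: CF_t = 2.150000, DF = 0.827181, PV = 1.778438
  t = 4.5000: CF_t = 2.150000, DF = 0.807794, PV = 1.736756
  t = 5.0000: CF_t = 2.150000, DF = 0.788861, PV = 1.696051
  t = 5.5000: CF_t = 2.150000, DF = 0.770372, PV = 1.656300
  t = 6.0000: CF_t = 2.150000, DF = 0.752316, PV = 1.617480
  t = 6.5000: CF_t = 2.150000, DF = 0.734684, PV = 1.579571
  t = 7.0000: CF_t = 2.150000, DF = 0.717465, PV = 1.542549
  t = 7.5000: CF_t = 2.150000, DF = 0.700649, PV = 1.506396
  t = 8.0000: CF_t = 2.150000, DF = 0.684228, PV = 1.471090
  t = 8.5000: CF_t = 2.150000, DF = 0.668191, PV = 1.436611
  t = 9.0000: CF_t = 2.150000, DF = 0.652530, PV = 1.402940
  t = 9.5000: CF_t = 2.150000, DF = 0.637237, PV = 1.370059
  t = 10.0000: CF_t = 102.150000, DF = 0.622302, PV = 63.568101
Price P = sum_t PV_t = 96.065641


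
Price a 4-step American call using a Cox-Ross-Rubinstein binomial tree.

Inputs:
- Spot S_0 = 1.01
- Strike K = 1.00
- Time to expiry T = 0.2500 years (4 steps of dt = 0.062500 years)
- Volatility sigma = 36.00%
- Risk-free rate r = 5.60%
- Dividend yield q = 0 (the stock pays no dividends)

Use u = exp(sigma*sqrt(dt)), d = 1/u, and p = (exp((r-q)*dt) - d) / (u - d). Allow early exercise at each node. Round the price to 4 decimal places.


dt = T/N = 0.062500
u = exp(sigma*sqrt(dt)) = 1.094174; d = 1/u = 0.913931
p = (exp((r-q)*dt) - d) / (u - d) = 0.496967
Discount per step: exp(-r*dt) = 0.996506
Stock lattice S(k, i) with i counting down-moves:
  k=0: S(0,0) = 1.0100
  k=1: S(1,0) = 1.1051; S(1,1) = 0.9231
  k=2: S(2,0) = 1.2092; S(2,1) = 1.0100; S(2,2) = 0.8436
  k=3: S(3,0) = 1.3231; S(3,1) = 1.1051; S(3,2) = 0.9231; S(3,3) = 0.7710
  k=4: S(4,0) = 1.4477; S(4,1) = 1.2092; S(4,2) = 1.0100; S(4,3) = 0.8436; S(4,4) = 0.7047
Terminal payoffs V(N, i) = max(S_T - K, 0):
  V(4,0) = 0.447663; V(4,1) = 0.209190; V(4,2) = 0.010000; V(4,3) = 0.000000; V(4,4) = 0.000000
Backward induction: V(k, i) = exp(-r*dt) * [p * V(k+1, i) + (1-p) * V(k+1, i+1)]; then take max(V_cont, immediate exercise) for American.
  V(3,0) = exp(-r*dt) * [p*0.447663 + (1-p)*0.209190] = 0.326558; exercise = 0.323064; V(3,0) = max -> 0.326558
  V(3,1) = exp(-r*dt) * [p*0.209190 + (1-p)*0.010000] = 0.108610; exercise = 0.105116; V(3,1) = max -> 0.108610
  V(3,2) = exp(-r*dt) * [p*0.010000 + (1-p)*0.000000] = 0.004952; exercise = 0.000000; V(3,2) = max -> 0.004952
  V(3,3) = exp(-r*dt) * [p*0.000000 + (1-p)*0.000000] = 0.000000; exercise = 0.000000; V(3,3) = max -> 0.000000
  V(2,0) = exp(-r*dt) * [p*0.326558 + (1-p)*0.108610] = 0.216165; exercise = 0.209190; V(2,0) = max -> 0.216165
  V(2,1) = exp(-r*dt) * [p*0.108610 + (1-p)*0.004952] = 0.056269; exercise = 0.010000; V(2,1) = max -> 0.056269
  V(2,2) = exp(-r*dt) * [p*0.004952 + (1-p)*0.000000] = 0.002453; exercise = 0.000000; V(2,2) = max -> 0.002453
  V(1,0) = exp(-r*dt) * [p*0.216165 + (1-p)*0.056269] = 0.135258; exercise = 0.105116; V(1,0) = max -> 0.135258
  V(1,1) = exp(-r*dt) * [p*0.056269 + (1-p)*0.002453] = 0.029096; exercise = 0.000000; V(1,1) = max -> 0.029096
  V(0,0) = exp(-r*dt) * [p*0.135258 + (1-p)*0.029096] = 0.081569; exercise = 0.010000; V(0,0) = max -> 0.081569

Answer: Price = V(0,0) = 0.0816


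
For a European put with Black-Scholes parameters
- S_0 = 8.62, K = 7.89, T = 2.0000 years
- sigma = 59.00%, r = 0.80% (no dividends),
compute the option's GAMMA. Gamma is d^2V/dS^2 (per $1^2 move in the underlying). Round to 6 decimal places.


Answer: Gamma = 0.047879

Derivation:
d1 = 0.5424215517; d2 = -0.2919644501
phi(d1) = 0.3443663894; exp(-qT) = 1.0000000000; exp(-rT) = 0.9841273201
Gamma = exp(-qT) * phi(d1) / (S * sigma * sqrt(T)) = 1.0000000000 * 0.3443663894 / (8.6200 * 0.5900 * 1.4142135624) = 0.047879


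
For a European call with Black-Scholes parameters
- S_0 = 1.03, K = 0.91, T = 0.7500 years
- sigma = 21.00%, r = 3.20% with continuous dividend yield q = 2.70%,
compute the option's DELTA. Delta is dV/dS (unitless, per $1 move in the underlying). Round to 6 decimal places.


d1 = 0.7926578305; d2 = 0.6107924957
phi(d1) = 0.2913902773; exp(-qT) = 0.9799536543; exp(-rT) = 0.9762857098
N(d1) = 0.7860113973
Delta = exp(-qT) * N(d1) = 0.9799536543 * 0.7860113973 = 0.770255

Answer: Delta = 0.770255


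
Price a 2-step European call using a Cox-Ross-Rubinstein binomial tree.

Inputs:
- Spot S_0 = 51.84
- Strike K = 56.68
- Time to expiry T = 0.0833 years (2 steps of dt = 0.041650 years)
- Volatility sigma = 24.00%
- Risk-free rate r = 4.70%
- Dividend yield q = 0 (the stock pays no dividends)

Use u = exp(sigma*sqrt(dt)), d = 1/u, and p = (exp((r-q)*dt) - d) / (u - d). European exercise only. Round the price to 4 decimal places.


Answer: Price = V(0,0) = 0.1272

Derivation:
dt = T/N = 0.041650
u = exp(sigma*sqrt(dt)) = 1.050199; d = 1/u = 0.952200
p = (exp((r-q)*dt) - d) / (u - d) = 0.507752
Discount per step: exp(-r*dt) = 0.998044
Stock lattice S(k, i) with i counting down-moves:
  k=0: S(0,0) = 51.8400
  k=1: S(1,0) = 54.4423; S(1,1) = 49.3621
  k=2: S(2,0) = 57.1753; S(2,1) = 51.8400; S(2,2) = 47.0026
Terminal payoffs V(N, i) = max(S_T - K, 0):
  V(2,0) = 0.495303; V(2,1) = 0.000000; V(2,2) = 0.000000
Backward induction: V(k, i) = exp(-r*dt) * [p * V(k+1, i) + (1-p) * V(k+1, i+1)].
  V(1,0) = exp(-r*dt) * [p*0.495303 + (1-p)*0.000000] = 0.250999
  V(1,1) = exp(-r*dt) * [p*0.000000 + (1-p)*0.000000] = 0.000000
  V(0,0) = exp(-r*dt) * [p*0.250999 + (1-p)*0.000000] = 0.127196


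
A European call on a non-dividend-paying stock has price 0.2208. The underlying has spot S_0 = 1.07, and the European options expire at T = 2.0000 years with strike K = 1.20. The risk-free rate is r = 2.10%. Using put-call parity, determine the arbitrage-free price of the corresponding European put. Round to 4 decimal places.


Put-call parity: C - P = S_0 * exp(-qT) - K * exp(-rT).
S_0 * exp(-qT) = 1.0700 * 1.00000000 = 1.07000000
K * exp(-rT) = 1.2000 * 0.95886978 = 1.15064374
P = C - S*exp(-qT) + K*exp(-rT)
P = 0.2208 - 1.07000000 + 1.15064374 = 0.3014

Answer: Put price = 0.3014


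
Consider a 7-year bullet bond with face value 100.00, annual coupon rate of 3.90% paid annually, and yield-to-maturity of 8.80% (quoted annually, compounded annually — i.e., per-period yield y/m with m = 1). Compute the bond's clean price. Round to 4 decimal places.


Answer: Price = 75.1722

Derivation:
Coupon per period c = face * coupon_rate / m = 3.900000
Periods per year m = 1; per-period yield y/m = 0.088000
Number of cashflows N = 7
Cashflows (t years, CF_t, discount factor 1/(1+y/m)^(m*t), PV):
  t = 1.0000: CF_t = 3.900000, DF = 0.919118, PV = 3.584559
  t = 2.0000: CF_t = 3.900000, DF = 0.844777, PV = 3.294631
  t = 3.0000: CF_t = 3.900000, DF = 0.776450, PV = 3.028154
  t = 4.0000: CF_t = 3.900000, DF = 0.713649, PV = 2.783230
  t = 5.0000: CF_t = 3.900000, DF = 0.655927, PV = 2.558115
  t = 6.0000: CF_t = 3.900000, DF = 0.602874, PV = 2.351209
  t = 7.0000: CF_t = 103.900000, DF = 0.554112, PV = 57.572260
Price P = sum_t PV_t = 75.172158


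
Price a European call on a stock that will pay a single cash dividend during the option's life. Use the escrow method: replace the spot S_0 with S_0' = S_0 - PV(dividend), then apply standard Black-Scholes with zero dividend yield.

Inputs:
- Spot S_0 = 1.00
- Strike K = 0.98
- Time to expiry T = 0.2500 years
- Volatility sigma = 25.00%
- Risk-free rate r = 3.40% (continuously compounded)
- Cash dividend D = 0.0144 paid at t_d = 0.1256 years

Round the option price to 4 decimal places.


Answer: Price = 0.0561

Derivation:
PV(D) = D * exp(-r * t_d) = 0.0144 * 0.99573871 = 0.01433864
S_0' = S_0 - PV(D) = 1.0000 - 0.01433864 = 0.98566136
d1 = (ln(S_0'/K) + (r + sigma^2/2)*T) / (sigma*sqrt(T)) = 0.17658223
d2 = d1 - sigma*sqrt(T) = 0.05158223
exp(-rT) = 0.99153602
N(d1) = 0.57008172; N(d2) = 0.52056921
C = S_0' * N(d1) - K * exp(-rT) * N(d2) = 0.98566136 * 0.57008172 - 0.9800 * 0.99153602 * 0.52056921 = 0.0561


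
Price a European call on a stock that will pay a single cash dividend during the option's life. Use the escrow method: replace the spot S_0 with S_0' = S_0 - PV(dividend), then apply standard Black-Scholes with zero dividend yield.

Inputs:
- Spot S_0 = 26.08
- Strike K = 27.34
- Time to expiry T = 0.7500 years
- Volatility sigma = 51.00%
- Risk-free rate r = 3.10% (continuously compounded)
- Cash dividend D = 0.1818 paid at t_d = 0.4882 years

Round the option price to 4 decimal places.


Answer: Price = 4.2035

Derivation:
PV(D) = D * exp(-r * t_d) = 0.1818 * 0.98497975 = 0.17906932
S_0' = S_0 - PV(D) = 26.0800 - 0.17906932 = 25.90093068
d1 = (ln(S_0'/K) + (r + sigma^2/2)*T) / (sigma*sqrt(T)) = 0.15105197
d2 = d1 - sigma*sqrt(T) = -0.29062099
exp(-rT) = 0.97701820
N(d1) = 0.56003264; N(d2) = 0.38567060
C = S_0' * N(d1) - K * exp(-rT) * N(d2) = 25.90093068 * 0.56003264 - 27.3400 * 0.97701820 * 0.38567060 = 4.2035


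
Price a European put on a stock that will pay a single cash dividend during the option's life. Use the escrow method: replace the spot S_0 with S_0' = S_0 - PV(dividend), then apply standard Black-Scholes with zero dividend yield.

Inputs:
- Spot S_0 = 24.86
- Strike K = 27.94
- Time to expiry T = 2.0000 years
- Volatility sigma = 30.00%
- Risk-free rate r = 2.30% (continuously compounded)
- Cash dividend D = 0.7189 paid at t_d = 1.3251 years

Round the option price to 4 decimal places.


PV(D) = D * exp(-r * t_d) = 0.7189 * 0.96998245 = 0.69732038
S_0' = S_0 - PV(D) = 24.8600 - 0.69732038 = 24.16267962
d1 = (ln(S_0'/K) + (r + sigma^2/2)*T) / (sigma*sqrt(T)) = -0.02180264
d2 = d1 - sigma*sqrt(T) = -0.44606671
exp(-rT) = 0.95504196
N(-d1) = 0.50869730; N(-d2) = 0.67222547
P = K * exp(-rT) * N(-d2) - S_0' * N(-d1) = 27.9400 * 0.95504196 * 0.67222547 - 24.16267962 * 0.50869730 = 5.6461

Answer: Price = 5.6461


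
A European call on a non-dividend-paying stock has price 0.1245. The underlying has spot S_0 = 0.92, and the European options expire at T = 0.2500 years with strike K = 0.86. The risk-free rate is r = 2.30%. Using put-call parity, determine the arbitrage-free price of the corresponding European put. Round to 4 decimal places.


Answer: Put price = 0.0596

Derivation:
Put-call parity: C - P = S_0 * exp(-qT) - K * exp(-rT).
S_0 * exp(-qT) = 0.9200 * 1.00000000 = 0.92000000
K * exp(-rT) = 0.8600 * 0.99426650 = 0.85506919
P = C - S*exp(-qT) + K*exp(-rT)
P = 0.1245 - 0.92000000 + 0.85506919 = 0.0596


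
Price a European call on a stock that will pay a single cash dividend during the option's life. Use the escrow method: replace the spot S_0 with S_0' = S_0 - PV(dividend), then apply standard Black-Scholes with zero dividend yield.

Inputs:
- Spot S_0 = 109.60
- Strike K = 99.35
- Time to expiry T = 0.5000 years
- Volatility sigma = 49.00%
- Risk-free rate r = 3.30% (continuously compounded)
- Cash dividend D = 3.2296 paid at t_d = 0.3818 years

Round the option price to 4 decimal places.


Answer: Price = 18.7989

Derivation:
PV(D) = D * exp(-r * t_d) = 3.2296 * 0.98747964 = 3.18916425
S_0' = S_0 - PV(D) = 109.6000 - 3.18916425 = 106.41083575
d1 = (ln(S_0'/K) + (r + sigma^2/2)*T) / (sigma*sqrt(T)) = 0.41902121
d2 = d1 - sigma*sqrt(T) = 0.07253889
exp(-rT) = 0.98363538
N(d1) = 0.66239968; N(d2) = 0.52891347
C = S_0' * N(d1) - K * exp(-rT) * N(d2) = 106.41083575 * 0.66239968 - 99.3500 * 0.98363538 * 0.52891347 = 18.7989


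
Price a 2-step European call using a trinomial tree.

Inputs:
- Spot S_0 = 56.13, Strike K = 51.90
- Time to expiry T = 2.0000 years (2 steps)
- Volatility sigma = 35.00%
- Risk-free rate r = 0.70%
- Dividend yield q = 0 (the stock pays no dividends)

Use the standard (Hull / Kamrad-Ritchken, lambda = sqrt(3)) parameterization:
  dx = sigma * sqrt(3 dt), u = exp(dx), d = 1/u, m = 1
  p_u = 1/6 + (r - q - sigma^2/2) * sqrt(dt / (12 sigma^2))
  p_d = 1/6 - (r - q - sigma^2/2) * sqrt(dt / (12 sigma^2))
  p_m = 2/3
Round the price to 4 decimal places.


Answer: Price = V(0,0) = 12.2516

Derivation:
dt = T/N = 1.000000; dx = sigma*sqrt(3*dt) = 0.606218
u = exp(dx) = 1.833484; d = 1/u = 0.545410
p_u = 0.121922, p_m = 0.666667, p_d = 0.211411
Discount per step: exp(-r*dt) = 0.993024
Stock lattice S(k, j) with j the centered position index:
  k=0: S(0,+0) = 56.1300
  k=1: S(1,-1) = 30.6139; S(1,+0) = 56.1300; S(1,+1) = 102.9134
  k=2: S(2,-2) = 16.6971; S(2,-1) = 30.6139; S(2,+0) = 56.1300; S(2,+1) = 102.9134; S(2,+2) = 188.6901
Terminal payoffs V(N, j) = max(S_T - K, 0):
  V(2,-2) = 0.000000; V(2,-1) = 0.000000; V(2,+0) = 4.230000; V(2,+1) = 51.013436; V(2,+2) = 136.790101
Backward induction: V(k, j) = exp(-r*dt) * [p_u * V(k+1, j+1) + p_m * V(k+1, j) + p_d * V(k+1, j-1)]
  V(1,-1) = exp(-r*dt) * [p_u*4.230000 + p_m*0.000000 + p_d*0.000000] = 0.512133
  V(1,+0) = exp(-r*dt) * [p_u*51.013436 + p_m*4.230000 + p_d*0.000000] = 8.976605
  V(1,+1) = exp(-r*dt) * [p_u*136.790101 + p_m*51.013436 + p_d*4.230000] = 51.221147
  V(0,+0) = exp(-r*dt) * [p_u*51.221147 + p_m*8.976605 + p_d*0.512133] = 12.251597


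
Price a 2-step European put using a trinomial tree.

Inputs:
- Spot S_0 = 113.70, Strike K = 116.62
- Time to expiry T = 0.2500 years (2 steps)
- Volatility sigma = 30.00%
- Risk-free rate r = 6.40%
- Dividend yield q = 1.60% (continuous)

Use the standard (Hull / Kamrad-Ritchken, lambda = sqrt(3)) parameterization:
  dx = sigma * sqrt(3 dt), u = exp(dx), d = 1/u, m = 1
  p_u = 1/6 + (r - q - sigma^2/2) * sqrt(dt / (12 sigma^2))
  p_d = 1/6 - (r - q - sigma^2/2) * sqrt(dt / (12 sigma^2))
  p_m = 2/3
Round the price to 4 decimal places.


Answer: Price = V(0,0) = 7.2419

Derivation:
dt = T/N = 0.125000; dx = sigma*sqrt(3*dt) = 0.183712
u = exp(dx) = 1.201669; d = 1/u = 0.832176
p_u = 0.167687, p_m = 0.666667, p_d = 0.165646
Discount per step: exp(-r*dt) = 0.992032
Stock lattice S(k, j) with j the centered position index:
  k=0: S(0,+0) = 113.7000
  k=1: S(1,-1) = 94.6184; S(1,+0) = 113.7000; S(1,+1) = 136.6298
  k=2: S(2,-2) = 78.7391; S(2,-1) = 94.6184; S(2,+0) = 113.7000; S(2,+1) = 136.6298; S(2,+2) = 164.1839
Terminal payoffs V(N, j) = max(K - S_T, 0):
  V(2,-2) = 37.880893; V(2,-1) = 22.001627; V(2,+0) = 2.920000; V(2,+1) = 0.000000; V(2,+2) = 0.000000
Backward induction: V(k, j) = exp(-r*dt) * [p_u * V(k+1, j+1) + p_m * V(k+1, j) + p_d * V(k+1, j-1)]
  V(1,-1) = exp(-r*dt) * [p_u*2.920000 + p_m*22.001627 + p_d*37.880893] = 21.261445
  V(1,+0) = exp(-r*dt) * [p_u*0.000000 + p_m*2.920000 + p_d*22.001627] = 5.546599
  V(1,+1) = exp(-r*dt) * [p_u*0.000000 + p_m*0.000000 + p_d*2.920000] = 0.479832
  V(0,+0) = exp(-r*dt) * [p_u*0.479832 + p_m*5.546599 + p_d*21.261445] = 7.241901


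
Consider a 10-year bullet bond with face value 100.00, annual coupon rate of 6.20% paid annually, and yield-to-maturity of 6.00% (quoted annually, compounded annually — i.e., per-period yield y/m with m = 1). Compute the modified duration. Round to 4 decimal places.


Answer: Modified duration = 7.3220

Derivation:
Coupon per period c = face * coupon_rate / m = 6.200000
Periods per year m = 1; per-period yield y/m = 0.060000
Number of cashflows N = 10
Cashflows (t years, CF_t, discount factor 1/(1+y/m)^(m*t), PV):
  t = 1.0000: CF_t = 6.200000, DF = 0.943396, PV = 5.849057
  t = 2.0000: CF_t = 6.200000, DF = 0.889996, PV = 5.517978
  t = 3.0000: CF_t = 6.200000, DF = 0.839619, PV = 5.205640
  t = 4.0000: CF_t = 6.200000, DF = 0.792094, PV = 4.910981
  t = 5.0000: CF_t = 6.200000, DF = 0.747258, PV = 4.633001
  t = 6.0000: CF_t = 6.200000, DF = 0.704961, PV = 4.370755
  t = 7.0000: CF_t = 6.200000, DF = 0.665057, PV = 4.123354
  t = 8.0000: CF_t = 6.200000, DF = 0.627412, PV = 3.889957
  t = 9.0000: CF_t = 6.200000, DF = 0.591898, PV = 3.669770
  t = 10.0000: CF_t = 106.200000, DF = 0.558395, PV = 59.301525
Price P = sum_t PV_t = 101.472017
First compute Macaulay numerator sum_t t * PV_t:
  t * PV_t at t = 1.0000: 5.849057
  t * PV_t at t = 2.0000: 11.035956
  t * PV_t at t = 3.0000: 15.616919
  t * PV_t at t = 4.0000: 19.643923
  t * PV_t at t = 5.0000: 23.165003
  t * PV_t at t = 6.0000: 26.224532
  t * PV_t at t = 7.0000: 28.863479
  t * PV_t at t = 8.0000: 31.119654
  t * PV_t at t = 9.0000: 33.027934
  t * PV_t at t = 10.0000: 593.015253
Macaulay duration D = 787.561709 / 101.472017 = 7.761368
Modified duration = D / (1 + y/m) = 7.761368 / (1 + 0.060000) = 7.322046


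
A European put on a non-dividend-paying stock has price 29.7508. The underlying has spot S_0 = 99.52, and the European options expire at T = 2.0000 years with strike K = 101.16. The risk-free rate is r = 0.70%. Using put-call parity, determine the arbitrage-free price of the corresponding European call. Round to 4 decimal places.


Put-call parity: C - P = S_0 * exp(-qT) - K * exp(-rT).
S_0 * exp(-qT) = 99.5200 * 1.00000000 = 99.52000000
K * exp(-rT) = 101.1600 * 0.98609754 = 99.75362758
C = P + S*exp(-qT) - K*exp(-rT)
C = 29.7508 + 99.52000000 - 99.75362758 = 29.5172

Answer: Call price = 29.5172


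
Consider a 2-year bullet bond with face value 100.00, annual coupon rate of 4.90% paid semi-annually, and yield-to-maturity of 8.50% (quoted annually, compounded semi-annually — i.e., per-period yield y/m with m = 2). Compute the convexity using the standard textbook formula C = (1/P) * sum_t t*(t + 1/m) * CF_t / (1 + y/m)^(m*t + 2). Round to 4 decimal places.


Answer: Convexity = 4.3764

Derivation:
Coupon per period c = face * coupon_rate / m = 2.450000
Periods per year m = 2; per-period yield y/m = 0.042500
Number of cashflows N = 4
Cashflows (t years, CF_t, discount factor 1/(1+y/m)^(m*t), PV):
  t = 0.5000: CF_t = 2.450000, DF = 0.959233, PV = 2.350120
  t = 1.0000: CF_t = 2.450000, DF = 0.920127, PV = 2.254312
  t = 1.5000: CF_t = 2.450000, DF = 0.882616, PV = 2.162409
  t = 2.0000: CF_t = 102.450000, DF = 0.846634, PV = 86.737661
Price P = sum_t PV_t = 93.504502
Convexity numerator sum_t t*(t + 1/m) * CF_t / (1+y/m)^(m*t + 2):
  t = 0.5000: term = 1.081205
  t = 1.0000: term = 3.111380
  t = 1.5000: term = 5.969075
  t = 2.0000: term = 399.048410
Convexity = (1/P) * sum = 409.210070 / 93.504502 = 4.376368


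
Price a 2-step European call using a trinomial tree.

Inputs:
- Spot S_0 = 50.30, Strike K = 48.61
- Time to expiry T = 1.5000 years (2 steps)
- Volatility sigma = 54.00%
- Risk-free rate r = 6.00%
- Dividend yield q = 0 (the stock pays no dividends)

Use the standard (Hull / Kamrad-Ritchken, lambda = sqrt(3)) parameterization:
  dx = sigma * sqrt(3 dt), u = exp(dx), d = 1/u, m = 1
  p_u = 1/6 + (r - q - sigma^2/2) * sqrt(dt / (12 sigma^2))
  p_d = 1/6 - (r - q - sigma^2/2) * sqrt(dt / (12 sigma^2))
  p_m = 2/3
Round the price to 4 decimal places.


dt = T/N = 0.750000; dx = sigma*sqrt(3*dt) = 0.810000
u = exp(dx) = 2.247908; d = 1/u = 0.444858
p_u = 0.126944, p_m = 0.666667, p_d = 0.206389
Discount per step: exp(-r*dt) = 0.955997
Stock lattice S(k, j) with j the centered position index:
  k=0: S(0,+0) = 50.3000
  k=1: S(1,-1) = 22.3764; S(1,+0) = 50.3000; S(1,+1) = 113.0698
  k=2: S(2,-2) = 9.9543; S(2,-1) = 22.3764; S(2,+0) = 50.3000; S(2,+1) = 113.0698; S(2,+2) = 254.1704
Terminal payoffs V(N, j) = max(S_T - K, 0):
  V(2,-2) = 0.000000; V(2,-1) = 0.000000; V(2,+0) = 1.690000; V(2,+1) = 64.459772; V(2,+2) = 205.560443
Backward induction: V(k, j) = exp(-r*dt) * [p_u * V(k+1, j+1) + p_m * V(k+1, j) + p_d * V(k+1, j-1)]
  V(1,-1) = exp(-r*dt) * [p_u*1.690000 + p_m*0.000000 + p_d*0.000000] = 0.205096
  V(1,+0) = exp(-r*dt) * [p_u*64.459772 + p_m*1.690000 + p_d*0.000000] = 8.899836
  V(1,+1) = exp(-r*dt) * [p_u*205.560443 + p_m*64.459772 + p_d*1.690000] = 66.362223
  V(0,+0) = exp(-r*dt) * [p_u*66.362223 + p_m*8.899836 + p_d*0.205096] = 13.766239

Answer: Price = V(0,0) = 13.7662


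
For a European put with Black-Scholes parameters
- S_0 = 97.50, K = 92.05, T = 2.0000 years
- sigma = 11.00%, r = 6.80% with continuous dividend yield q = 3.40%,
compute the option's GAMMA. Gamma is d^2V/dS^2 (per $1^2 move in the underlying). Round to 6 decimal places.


Answer: Gamma = 0.016616

Derivation:
d1 = 0.8846578891; d2 = 0.7290943972
phi(d1) = 0.2697530620; exp(-qT) = 0.9342604736; exp(-rT) = 0.8728426325
Gamma = exp(-qT) * phi(d1) / (S * sigma * sqrt(T)) = 0.9342604736 * 0.2697530620 / (97.5000 * 0.1100 * 1.4142135624) = 0.016616


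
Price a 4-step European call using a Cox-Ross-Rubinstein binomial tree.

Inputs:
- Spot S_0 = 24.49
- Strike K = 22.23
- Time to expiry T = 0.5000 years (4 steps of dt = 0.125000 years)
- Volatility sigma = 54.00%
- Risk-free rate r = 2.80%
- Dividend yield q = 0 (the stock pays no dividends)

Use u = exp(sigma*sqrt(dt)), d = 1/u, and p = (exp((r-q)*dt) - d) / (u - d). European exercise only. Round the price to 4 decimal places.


Answer: Price = V(0,0) = 5.0328

Derivation:
dt = T/N = 0.125000
u = exp(sigma*sqrt(dt)) = 1.210361; d = 1/u = 0.826200
p = (exp((r-q)*dt) - d) / (u - d) = 0.461541
Discount per step: exp(-r*dt) = 0.996506
Stock lattice S(k, i) with i counting down-moves:
  k=0: S(0,0) = 24.4900
  k=1: S(1,0) = 29.6417; S(1,1) = 20.2336
  k=2: S(2,0) = 35.8772; S(2,1) = 24.4900; S(2,2) = 16.7170
  k=3: S(3,0) = 43.4244; S(3,1) = 29.6417; S(3,2) = 20.2336; S(3,3) = 13.8116
  k=4: S(4,0) = 52.5592; S(4,1) = 35.8772; S(4,2) = 24.4900; S(4,3) = 16.7170; S(4,4) = 11.4111
Terminal payoffs V(N, i) = max(S_T - K, 0):
  V(4,0) = 30.329202; V(4,1) = 13.647219; V(4,2) = 2.260000; V(4,3) = 0.000000; V(4,4) = 0.000000
Backward induction: V(k, i) = exp(-r*dt) * [p * V(k+1, i) + (1-p) * V(k+1, i+1)].
  V(3,0) = exp(-r*dt) * [p*30.329202 + (1-p)*13.647219] = 21.272063
  V(3,1) = exp(-r*dt) * [p*13.647219 + (1-p)*2.260000] = 7.489415
  V(3,2) = exp(-r*dt) * [p*2.260000 + (1-p)*0.000000] = 1.039439
  V(3,3) = exp(-r*dt) * [p*0.000000 + (1-p)*0.000000] = 0.000000
  V(2,0) = exp(-r*dt) * [p*21.272063 + (1-p)*7.489415] = 13.802286
  V(2,1) = exp(-r*dt) * [p*7.489415 + (1-p)*1.039439] = 4.002338
  V(2,2) = exp(-r*dt) * [p*1.039439 + (1-p)*0.000000] = 0.478068
  V(1,0) = exp(-r*dt) * [p*13.802286 + (1-p)*4.002338] = 8.495633
  V(1,1) = exp(-r*dt) * [p*4.002338 + (1-p)*0.478068] = 2.097311
  V(0,0) = exp(-r*dt) * [p*8.495633 + (1-p)*2.097311] = 5.032757


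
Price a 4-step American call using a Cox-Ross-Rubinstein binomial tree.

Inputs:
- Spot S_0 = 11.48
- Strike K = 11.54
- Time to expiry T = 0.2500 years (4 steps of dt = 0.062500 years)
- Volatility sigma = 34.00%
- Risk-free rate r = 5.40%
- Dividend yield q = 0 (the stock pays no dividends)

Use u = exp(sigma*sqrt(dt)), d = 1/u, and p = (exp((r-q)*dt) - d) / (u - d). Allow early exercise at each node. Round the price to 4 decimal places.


Answer: Price = V(0,0) = 0.7869

Derivation:
dt = T/N = 0.062500
u = exp(sigma*sqrt(dt)) = 1.088717; d = 1/u = 0.918512
p = (exp((r-q)*dt) - d) / (u - d) = 0.498625
Discount per step: exp(-r*dt) = 0.996631
Stock lattice S(k, i) with i counting down-moves:
  k=0: S(0,0) = 11.4800
  k=1: S(1,0) = 12.4985; S(1,1) = 10.5445
  k=2: S(2,0) = 13.6073; S(2,1) = 11.4800; S(2,2) = 9.6853
  k=3: S(3,0) = 14.8145; S(3,1) = 12.4985; S(3,2) = 10.5445; S(3,3) = 8.8960
  k=4: S(4,0) = 16.1288; S(4,1) = 13.6073; S(4,2) = 11.4800; S(4,3) = 9.6853; S(4,4) = 8.1711
Terminal payoffs V(N, i) = max(S_T - K, 0):
  V(4,0) = 4.588798; V(4,1) = 2.067300; V(4,2) = 0.000000; V(4,3) = 0.000000; V(4,4) = 0.000000
Backward induction: V(k, i) = exp(-r*dt) * [p * V(k+1, i) + (1-p) * V(k+1, i+1)]; then take max(V_cont, immediate exercise) for American.
  V(3,0) = exp(-r*dt) * [p*4.588798 + (1-p)*2.067300] = 3.313381; exercise = 3.274499; V(3,0) = max -> 3.313381
  V(3,1) = exp(-r*dt) * [p*2.067300 + (1-p)*0.000000] = 1.027335; exercise = 0.958472; V(3,1) = max -> 1.027335
  V(3,2) = exp(-r*dt) * [p*0.000000 + (1-p)*0.000000] = 0.000000; exercise = 0.000000; V(3,2) = max -> 0.000000
  V(3,3) = exp(-r*dt) * [p*0.000000 + (1-p)*0.000000] = 0.000000; exercise = 0.000000; V(3,3) = max -> 0.000000
  V(2,0) = exp(-r*dt) * [p*3.313381 + (1-p)*1.027335] = 2.159914; exercise = 2.067300; V(2,0) = max -> 2.159914
  V(2,1) = exp(-r*dt) * [p*1.027335 + (1-p)*0.000000] = 0.510529; exercise = 0.000000; V(2,1) = max -> 0.510529
  V(2,2) = exp(-r*dt) * [p*0.000000 + (1-p)*0.000000] = 0.000000; exercise = 0.000000; V(2,2) = max -> 0.000000
  V(1,0) = exp(-r*dt) * [p*2.159914 + (1-p)*0.510529] = 1.328463; exercise = 0.958472; V(1,0) = max -> 1.328463
  V(1,1) = exp(-r*dt) * [p*0.510529 + (1-p)*0.000000] = 0.253705; exercise = 0.000000; V(1,1) = max -> 0.253705
  V(0,0) = exp(-r*dt) * [p*1.328463 + (1-p)*0.253705] = 0.786946; exercise = 0.000000; V(0,0) = max -> 0.786946


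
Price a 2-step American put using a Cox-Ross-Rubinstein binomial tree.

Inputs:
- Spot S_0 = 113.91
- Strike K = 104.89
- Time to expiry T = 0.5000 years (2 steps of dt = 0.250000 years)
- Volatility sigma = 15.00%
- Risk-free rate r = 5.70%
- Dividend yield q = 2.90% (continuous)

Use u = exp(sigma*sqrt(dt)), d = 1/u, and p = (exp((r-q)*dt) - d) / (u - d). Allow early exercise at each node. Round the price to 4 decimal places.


dt = T/N = 0.250000
u = exp(sigma*sqrt(dt)) = 1.077884; d = 1/u = 0.927743
p = (exp((r-q)*dt) - d) / (u - d) = 0.528045
Discount per step: exp(-r*dt) = 0.985851
Stock lattice S(k, i) with i counting down-moves:
  k=0: S(0,0) = 113.9100
  k=1: S(1,0) = 122.7818; S(1,1) = 105.6793
  k=2: S(2,0) = 132.3445; S(2,1) = 113.9100; S(2,2) = 98.0432
Terminal payoffs V(N, i) = max(K - S_T, 0):
  V(2,0) = 0.000000; V(2,1) = 0.000000; V(2,2) = 6.846754
Backward induction: V(k, i) = exp(-r*dt) * [p * V(k+1, i) + (1-p) * V(k+1, i+1)]; then take max(V_cont, immediate exercise) for American.
  V(1,0) = exp(-r*dt) * [p*0.000000 + (1-p)*0.000000] = 0.000000; exercise = 0.000000; V(1,0) = max -> 0.000000
  V(1,1) = exp(-r*dt) * [p*0.000000 + (1-p)*6.846754] = 3.185638; exercise = 0.000000; V(1,1) = max -> 3.185638
  V(0,0) = exp(-r*dt) * [p*0.000000 + (1-p)*3.185638] = 1.482204; exercise = 0.000000; V(0,0) = max -> 1.482204

Answer: Price = V(0,0) = 1.4822


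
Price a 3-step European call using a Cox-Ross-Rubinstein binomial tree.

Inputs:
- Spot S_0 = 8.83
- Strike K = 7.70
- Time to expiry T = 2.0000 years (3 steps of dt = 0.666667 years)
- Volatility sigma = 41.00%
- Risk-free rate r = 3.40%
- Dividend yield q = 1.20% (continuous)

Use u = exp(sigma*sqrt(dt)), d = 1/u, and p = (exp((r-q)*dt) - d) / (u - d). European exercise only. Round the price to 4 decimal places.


dt = T/N = 0.666667
u = exp(sigma*sqrt(dt)) = 1.397610; d = 1/u = 0.715507
p = (exp((r-q)*dt) - d) / (u - d) = 0.438743
Discount per step: exp(-r*dt) = 0.977588
Stock lattice S(k, i) with i counting down-moves:
  k=0: S(0,0) = 8.8300
  k=1: S(1,0) = 12.3409; S(1,1) = 6.3179
  k=2: S(2,0) = 17.2478; S(2,1) = 8.8300; S(2,2) = 4.5205
  k=3: S(3,0) = 24.1056; S(3,1) = 12.3409; S(3,2) = 6.3179; S(3,3) = 3.2345
Terminal payoffs V(N, i) = max(S_T - K, 0):
  V(3,0) = 16.405639; V(3,1) = 4.640896; V(3,2) = 0.000000; V(3,3) = 0.000000
Backward induction: V(k, i) = exp(-r*dt) * [p * V(k+1, i) + (1-p) * V(k+1, i+1)].
  V(2,0) = exp(-r*dt) * [p*16.405639 + (1-p)*4.640896] = 9.582897
  V(2,1) = exp(-r*dt) * [p*4.640896 + (1-p)*0.000000] = 1.990525
  V(2,2) = exp(-r*dt) * [p*0.000000 + (1-p)*0.000000] = 0.000000
  V(1,0) = exp(-r*dt) * [p*9.582897 + (1-p)*1.990525] = 5.202356
  V(1,1) = exp(-r*dt) * [p*1.990525 + (1-p)*0.000000] = 0.853755
  V(0,0) = exp(-r*dt) * [p*5.202356 + (1-p)*0.853755] = 2.699778

Answer: Price = V(0,0) = 2.6998


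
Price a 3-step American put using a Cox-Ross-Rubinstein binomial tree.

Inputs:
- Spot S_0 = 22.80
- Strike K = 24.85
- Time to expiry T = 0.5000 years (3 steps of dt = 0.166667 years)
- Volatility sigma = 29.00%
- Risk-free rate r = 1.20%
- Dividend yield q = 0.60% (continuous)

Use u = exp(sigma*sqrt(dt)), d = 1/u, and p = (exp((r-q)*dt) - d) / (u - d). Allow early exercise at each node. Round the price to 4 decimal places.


Answer: Price = V(0,0) = 3.0818

Derivation:
dt = T/N = 0.166667
u = exp(sigma*sqrt(dt)) = 1.125685; d = 1/u = 0.888348
p = (exp((r-q)*dt) - d) / (u - d) = 0.474652
Discount per step: exp(-r*dt) = 0.998002
Stock lattice S(k, i) with i counting down-moves:
  k=0: S(0,0) = 22.8000
  k=1: S(1,0) = 25.6656; S(1,1) = 20.2543
  k=2: S(2,0) = 28.8914; S(2,1) = 22.8000; S(2,2) = 17.9929
  k=3: S(3,0) = 32.5226; S(3,1) = 25.6656; S(3,2) = 20.2543; S(3,3) = 15.9839
Terminal payoffs V(N, i) = max(K - S_T, 0):
  V(3,0) = 0.000000; V(3,1) = 0.000000; V(3,2) = 4.595671; V(3,3) = 8.866059
Backward induction: V(k, i) = exp(-r*dt) * [p * V(k+1, i) + (1-p) * V(k+1, i+1)]; then take max(V_cont, immediate exercise) for American.
  V(2,0) = exp(-r*dt) * [p*0.000000 + (1-p)*0.000000] = 0.000000; exercise = 0.000000; V(2,0) = max -> 0.000000
  V(2,1) = exp(-r*dt) * [p*0.000000 + (1-p)*4.595671] = 2.409503; exercise = 2.050000; V(2,1) = max -> 2.409503
  V(2,2) = exp(-r*dt) * [p*4.595671 + (1-p)*8.866059] = 6.825446; exercise = 6.857113; V(2,2) = max -> 6.857113
  V(1,0) = exp(-r*dt) * [p*0.000000 + (1-p)*2.409503] = 1.263298; exercise = 0.000000; V(1,0) = max -> 1.263298
  V(1,1) = exp(-r*dt) * [p*2.409503 + (1-p)*6.857113] = 4.736563; exercise = 4.595671; V(1,1) = max -> 4.736563
  V(0,0) = exp(-r*dt) * [p*1.263298 + (1-p)*4.736563] = 3.081801; exercise = 2.050000; V(0,0) = max -> 3.081801


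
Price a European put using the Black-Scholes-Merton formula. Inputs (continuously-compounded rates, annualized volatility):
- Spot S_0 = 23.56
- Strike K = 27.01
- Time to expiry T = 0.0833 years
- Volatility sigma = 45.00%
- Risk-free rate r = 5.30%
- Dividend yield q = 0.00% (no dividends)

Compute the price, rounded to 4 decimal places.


Answer: Price = 3.5937

Derivation:
d1 = (ln(S/K) + (r - q + 0.5*sigma^2) * T) / (sigma * sqrt(T)) = -0.95326344
d2 = d1 - sigma * sqrt(T) = -1.08314126
exp(-rT) = 0.99559483; exp(-qT) = 1.00000000
P = K * exp(-rT) * N(-d2) - S_0 * exp(-qT) * N(-d1)
N(-d1) = 0.82977169; N(-d2) = 0.86062714
P = 27.0100 * 0.99559483 * 0.86062714 - 23.5600 * 1.00000000 * 0.82977169 = 3.5937


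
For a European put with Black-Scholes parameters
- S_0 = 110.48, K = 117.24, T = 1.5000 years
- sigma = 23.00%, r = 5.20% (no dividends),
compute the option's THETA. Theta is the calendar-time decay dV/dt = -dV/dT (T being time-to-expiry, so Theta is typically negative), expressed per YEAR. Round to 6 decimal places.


Answer: Theta = -1.063301

Derivation:
d1 = 0.2069158296; d2 = -0.0747754908
phi(d1) = 0.3904928524; exp(-qT) = 1.0000000000; exp(-rT) = 0.9249644265
Theta = -S*exp(-qT)*phi(d1)*sigma/(2*sqrt(T)) + r*K*exp(-rT)*N(-d2) - q*S*exp(-qT)*N(-d1)
N(-d1) = 0.4180377969; N(-d2) = 0.5298033286; sqrt(T) = 1.2247448714
Term 1 = -110.4800 * 1.0000000000 * 0.3904928524 * 0.2300 / (2 * 1.2247448714) = -4.0508761491
Term 2 = 0.0520 * 117.2400 * 0.9249644265 * 0.5298033286 = 2.9875753419
Term 3 = 0 (no dividend yield, q = 0)
Theta = -4.0508761491 + (2.9875753419) + (0.0000000000) = -1.063301


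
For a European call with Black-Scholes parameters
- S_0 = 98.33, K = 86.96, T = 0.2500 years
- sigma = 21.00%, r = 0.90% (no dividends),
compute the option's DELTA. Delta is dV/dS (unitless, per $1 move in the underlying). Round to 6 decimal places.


Answer: Delta = 0.893291

Derivation:
d1 = 1.2442231046; d2 = 1.1392231046
phi(d1) = 0.1839697200; exp(-qT) = 1.0000000000; exp(-rT) = 0.9977525294
N(d1) = 0.8932912687
Delta = exp(-qT) * N(d1) = 1.0000000000 * 0.8932912687 = 0.893291


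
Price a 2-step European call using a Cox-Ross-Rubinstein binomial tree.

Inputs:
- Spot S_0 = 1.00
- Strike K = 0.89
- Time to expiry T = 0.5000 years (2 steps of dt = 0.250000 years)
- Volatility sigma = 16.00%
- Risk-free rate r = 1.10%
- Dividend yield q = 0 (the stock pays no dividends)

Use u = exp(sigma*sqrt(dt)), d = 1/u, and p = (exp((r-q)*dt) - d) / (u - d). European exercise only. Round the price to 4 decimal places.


dt = T/N = 0.250000
u = exp(sigma*sqrt(dt)) = 1.083287; d = 1/u = 0.923116
p = (exp((r-q)*dt) - d) / (u - d) = 0.497203
Discount per step: exp(-r*dt) = 0.997254
Stock lattice S(k, i) with i counting down-moves:
  k=0: S(0,0) = 1.0000
  k=1: S(1,0) = 1.0833; S(1,1) = 0.9231
  k=2: S(2,0) = 1.1735; S(2,1) = 1.0000; S(2,2) = 0.8521
Terminal payoffs V(N, i) = max(S_T - K, 0):
  V(2,0) = 0.283511; V(2,1) = 0.110000; V(2,2) = 0.000000
Backward induction: V(k, i) = exp(-r*dt) * [p * V(k+1, i) + (1-p) * V(k+1, i+1)].
  V(1,0) = exp(-r*dt) * [p*0.283511 + (1-p)*0.110000] = 0.195731
  V(1,1) = exp(-r*dt) * [p*0.110000 + (1-p)*0.000000] = 0.054542
  V(0,0) = exp(-r*dt) * [p*0.195731 + (1-p)*0.054542] = 0.124399

Answer: Price = V(0,0) = 0.1244


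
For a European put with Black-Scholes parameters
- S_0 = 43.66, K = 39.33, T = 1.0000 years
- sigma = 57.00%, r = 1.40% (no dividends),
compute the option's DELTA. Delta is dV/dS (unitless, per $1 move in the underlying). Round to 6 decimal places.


Answer: Delta = -0.311078

Derivation:
d1 = 0.4927978328; d2 = -0.0772021672
phi(d1) = 0.3533262651; exp(-qT) = 1.0000000000; exp(-rT) = 0.9860975443
N(-d1) = 0.3110777211
Delta = -exp(-qT) * N(-d1) = -1.0000000000 * 0.3110777211 = -0.311078


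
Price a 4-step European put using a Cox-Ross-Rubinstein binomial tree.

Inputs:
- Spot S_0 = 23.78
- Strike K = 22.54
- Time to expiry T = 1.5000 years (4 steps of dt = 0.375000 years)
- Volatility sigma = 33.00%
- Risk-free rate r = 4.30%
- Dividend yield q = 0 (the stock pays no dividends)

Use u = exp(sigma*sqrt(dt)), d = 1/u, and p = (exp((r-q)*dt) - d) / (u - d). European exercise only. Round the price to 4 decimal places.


dt = T/N = 0.375000
u = exp(sigma*sqrt(dt)) = 1.223949; d = 1/u = 0.817027
p = (exp((r-q)*dt) - d) / (u - d) = 0.489598
Discount per step: exp(-r*dt) = 0.984004
Stock lattice S(k, i) with i counting down-moves:
  k=0: S(0,0) = 23.7800
  k=1: S(1,0) = 29.1055; S(1,1) = 19.4289
  k=2: S(2,0) = 35.6237; S(2,1) = 23.7800; S(2,2) = 15.8739
  k=3: S(3,0) = 43.6016; S(3,1) = 29.1055; S(3,2) = 19.4289; S(3,3) = 12.9694
  k=4: S(4,0) = 53.3661; S(4,1) = 35.6237; S(4,2) = 23.7800; S(4,3) = 15.8739; S(4,4) = 10.5964
Terminal payoffs V(N, i) = max(K - S_T, 0):
  V(4,0) = 0.000000; V(4,1) = 0.000000; V(4,2) = 0.000000; V(4,3) = 6.666055; V(4,4) = 11.943611
Backward induction: V(k, i) = exp(-r*dt) * [p * V(k+1, i) + (1-p) * V(k+1, i+1)].
  V(3,0) = exp(-r*dt) * [p*0.000000 + (1-p)*0.000000] = 0.000000
  V(3,1) = exp(-r*dt) * [p*0.000000 + (1-p)*0.000000] = 0.000000
  V(3,2) = exp(-r*dt) * [p*0.000000 + (1-p)*6.666055] = 3.347942
  V(3,3) = exp(-r*dt) * [p*6.666055 + (1-p)*11.943611] = 9.210013
  V(2,0) = exp(-r*dt) * [p*0.000000 + (1-p)*0.000000] = 0.000000
  V(2,1) = exp(-r*dt) * [p*0.000000 + (1-p)*3.347942] = 1.681461
  V(2,2) = exp(-r*dt) * [p*3.347942 + (1-p)*9.210013] = 6.238540
  V(1,0) = exp(-r*dt) * [p*0.000000 + (1-p)*1.681461] = 0.844493
  V(1,1) = exp(-r*dt) * [p*1.681461 + (1-p)*6.238540] = 3.943300
  V(0,0) = exp(-r*dt) * [p*0.844493 + (1-p)*3.943300] = 2.387321

Answer: Price = V(0,0) = 2.3873


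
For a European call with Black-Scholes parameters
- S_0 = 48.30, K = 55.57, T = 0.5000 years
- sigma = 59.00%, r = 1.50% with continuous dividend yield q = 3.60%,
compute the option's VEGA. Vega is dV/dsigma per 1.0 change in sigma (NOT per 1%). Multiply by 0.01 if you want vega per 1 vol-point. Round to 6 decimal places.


d1 = -0.1526557888; d2 = -0.5698487897
phi(d1) = 0.3943208235; exp(-qT) = 0.9821610324; exp(-rT) = 0.9925280548
Vega = S * exp(-qT) * phi(d1) * sqrt(T) = 48.3000 * 0.9821610324 * 0.3943208235 * 0.7071067812 = 13.227097

Answer: Vega = 13.227097


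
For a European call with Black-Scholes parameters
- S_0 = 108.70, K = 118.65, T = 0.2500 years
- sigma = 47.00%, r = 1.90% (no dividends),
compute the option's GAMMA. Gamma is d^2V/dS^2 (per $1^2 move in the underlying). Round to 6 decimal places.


Answer: Gamma = 0.015192

Derivation:
d1 = -0.2349944202; d2 = -0.4699944202
phi(d1) = 0.3880776921; exp(-qT) = 1.0000000000; exp(-rT) = 0.9952612634
Gamma = exp(-qT) * phi(d1) / (S * sigma * sqrt(T)) = 1.0000000000 * 0.3880776921 / (108.7000 * 0.4700 * 0.5000000000) = 0.015192
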